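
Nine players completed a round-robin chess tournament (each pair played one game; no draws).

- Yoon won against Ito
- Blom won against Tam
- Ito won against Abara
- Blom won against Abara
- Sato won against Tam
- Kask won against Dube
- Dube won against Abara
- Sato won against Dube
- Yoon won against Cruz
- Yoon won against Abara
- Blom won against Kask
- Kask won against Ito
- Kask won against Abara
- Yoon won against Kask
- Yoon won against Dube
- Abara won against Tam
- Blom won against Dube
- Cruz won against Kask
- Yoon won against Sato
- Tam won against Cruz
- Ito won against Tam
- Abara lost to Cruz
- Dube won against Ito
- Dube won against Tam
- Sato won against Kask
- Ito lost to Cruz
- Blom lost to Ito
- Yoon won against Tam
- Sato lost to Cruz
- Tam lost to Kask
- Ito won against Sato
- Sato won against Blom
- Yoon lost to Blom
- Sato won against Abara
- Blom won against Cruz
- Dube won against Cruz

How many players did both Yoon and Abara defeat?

Yoon beat: Tam, Cruz, Dube, Sato, Abara, Ito, Kask.
Abara beat: Tam.
Both beat: Tam — 1.

1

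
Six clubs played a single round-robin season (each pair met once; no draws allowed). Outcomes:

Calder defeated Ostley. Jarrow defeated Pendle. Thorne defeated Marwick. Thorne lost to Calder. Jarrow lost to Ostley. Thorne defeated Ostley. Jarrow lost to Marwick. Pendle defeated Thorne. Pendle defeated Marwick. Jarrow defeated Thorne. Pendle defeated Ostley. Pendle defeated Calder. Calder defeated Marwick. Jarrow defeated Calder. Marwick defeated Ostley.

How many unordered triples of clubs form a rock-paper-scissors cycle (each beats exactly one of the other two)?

6

Win totals: Ostley 1, Jarrow 3, Pendle 4, Marwick 2, Thorne 2, Calder 3.
A club with w wins dominates both others in C(w,2) triples; summing gives 0 + 3 + 6 + 1 + 1 + 3 = 14 transitive triples.
Total triples C(6,3) = 20, so cyclic triples = 20 − 14 = 6.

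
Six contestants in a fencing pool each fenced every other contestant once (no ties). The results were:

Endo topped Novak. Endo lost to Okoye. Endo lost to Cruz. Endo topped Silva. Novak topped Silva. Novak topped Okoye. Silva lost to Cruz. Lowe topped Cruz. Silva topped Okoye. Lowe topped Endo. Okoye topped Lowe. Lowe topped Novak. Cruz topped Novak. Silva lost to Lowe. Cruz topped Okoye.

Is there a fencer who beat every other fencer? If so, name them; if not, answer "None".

None

Highest win total is Lowe with 4 (out of 5 possible).
Lowe lost to Okoye, so no fencer went undefeated.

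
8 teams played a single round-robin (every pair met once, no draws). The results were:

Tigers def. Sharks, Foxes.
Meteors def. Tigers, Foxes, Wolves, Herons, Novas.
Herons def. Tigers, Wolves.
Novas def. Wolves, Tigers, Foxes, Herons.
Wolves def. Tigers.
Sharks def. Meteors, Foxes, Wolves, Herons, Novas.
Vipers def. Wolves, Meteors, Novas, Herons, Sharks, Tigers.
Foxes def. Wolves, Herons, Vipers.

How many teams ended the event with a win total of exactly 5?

2

Win totals: Novas 4, Foxes 3, Tigers 2, Herons 2, Vipers 6, Wolves 1, Meteors 5, Sharks 5.
Exactly 5: Meteors, Sharks — 2 teams.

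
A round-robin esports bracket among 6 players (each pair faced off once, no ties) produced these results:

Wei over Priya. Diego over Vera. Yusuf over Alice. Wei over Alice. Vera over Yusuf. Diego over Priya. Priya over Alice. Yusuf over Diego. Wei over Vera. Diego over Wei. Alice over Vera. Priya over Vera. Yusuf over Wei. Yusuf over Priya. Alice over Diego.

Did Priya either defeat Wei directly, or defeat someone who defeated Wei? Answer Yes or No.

No

Priya did not beat Wei directly.
Priya beat Alice, Vera, but each of them lost to Wei. No two-step path.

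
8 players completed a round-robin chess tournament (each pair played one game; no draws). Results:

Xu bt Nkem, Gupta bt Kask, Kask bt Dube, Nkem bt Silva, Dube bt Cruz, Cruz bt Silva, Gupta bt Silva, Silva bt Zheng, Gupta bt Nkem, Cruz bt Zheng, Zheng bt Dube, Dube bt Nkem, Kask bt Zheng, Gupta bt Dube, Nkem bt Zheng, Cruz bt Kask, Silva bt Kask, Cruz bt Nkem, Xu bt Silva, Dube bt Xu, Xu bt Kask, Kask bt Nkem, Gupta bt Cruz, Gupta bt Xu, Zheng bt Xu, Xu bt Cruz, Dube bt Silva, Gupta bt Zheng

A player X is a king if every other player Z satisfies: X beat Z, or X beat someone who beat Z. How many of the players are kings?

Zheng cannot reach Gupta in two steps.
Kask cannot reach Gupta in two steps.
Silva cannot reach Cruz, Gupta in two steps.
Cruz cannot reach Gupta in two steps.
Gupta reaches everyone (king).
Xu cannot reach Gupta in two steps.
Dube cannot reach Gupta in two steps.
Nkem cannot reach Cruz, Gupta in two steps.
Kings: Gupta — 1.

1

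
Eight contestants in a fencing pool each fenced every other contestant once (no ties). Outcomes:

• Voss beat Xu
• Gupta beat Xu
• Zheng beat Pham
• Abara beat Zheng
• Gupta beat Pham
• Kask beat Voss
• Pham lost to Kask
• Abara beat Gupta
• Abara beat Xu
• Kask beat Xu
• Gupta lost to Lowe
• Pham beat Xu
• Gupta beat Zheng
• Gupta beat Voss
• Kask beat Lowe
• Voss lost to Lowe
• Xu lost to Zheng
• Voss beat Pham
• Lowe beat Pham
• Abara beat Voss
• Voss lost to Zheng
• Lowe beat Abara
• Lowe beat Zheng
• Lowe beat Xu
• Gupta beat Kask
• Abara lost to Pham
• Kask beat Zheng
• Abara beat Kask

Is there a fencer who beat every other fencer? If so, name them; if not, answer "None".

Highest win total is Lowe with 6 (out of 7 possible).
Lowe lost to Kask, so no fencer went undefeated.

None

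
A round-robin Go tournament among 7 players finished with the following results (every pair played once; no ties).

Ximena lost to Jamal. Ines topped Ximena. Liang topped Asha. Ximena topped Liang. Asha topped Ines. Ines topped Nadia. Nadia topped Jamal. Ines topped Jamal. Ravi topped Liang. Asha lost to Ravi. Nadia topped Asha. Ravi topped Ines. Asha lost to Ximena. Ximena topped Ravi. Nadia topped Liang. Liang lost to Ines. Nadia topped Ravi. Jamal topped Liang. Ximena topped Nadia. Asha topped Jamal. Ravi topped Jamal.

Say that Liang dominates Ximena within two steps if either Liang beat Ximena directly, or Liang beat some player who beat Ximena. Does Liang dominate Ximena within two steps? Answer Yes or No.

No

Liang did not beat Ximena directly.
Liang beat Asha, but each of them lost to Ximena. No two-step path.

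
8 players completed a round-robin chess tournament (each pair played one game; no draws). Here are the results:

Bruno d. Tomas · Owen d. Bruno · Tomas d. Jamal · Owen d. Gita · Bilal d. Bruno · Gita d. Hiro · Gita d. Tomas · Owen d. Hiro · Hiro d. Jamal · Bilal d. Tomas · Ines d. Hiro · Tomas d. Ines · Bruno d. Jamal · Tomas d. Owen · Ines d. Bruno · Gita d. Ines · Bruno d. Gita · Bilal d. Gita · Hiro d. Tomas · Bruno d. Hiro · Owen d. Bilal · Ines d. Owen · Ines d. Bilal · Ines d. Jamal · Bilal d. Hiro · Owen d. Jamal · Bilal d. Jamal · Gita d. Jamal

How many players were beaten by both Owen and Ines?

4

Owen beat: Hiro, Bilal, Jamal, Bruno, Gita.
Ines beat: Hiro, Bilal, Jamal, Bruno, Owen.
Both beat: Hiro, Bilal, Jamal, Bruno — 4.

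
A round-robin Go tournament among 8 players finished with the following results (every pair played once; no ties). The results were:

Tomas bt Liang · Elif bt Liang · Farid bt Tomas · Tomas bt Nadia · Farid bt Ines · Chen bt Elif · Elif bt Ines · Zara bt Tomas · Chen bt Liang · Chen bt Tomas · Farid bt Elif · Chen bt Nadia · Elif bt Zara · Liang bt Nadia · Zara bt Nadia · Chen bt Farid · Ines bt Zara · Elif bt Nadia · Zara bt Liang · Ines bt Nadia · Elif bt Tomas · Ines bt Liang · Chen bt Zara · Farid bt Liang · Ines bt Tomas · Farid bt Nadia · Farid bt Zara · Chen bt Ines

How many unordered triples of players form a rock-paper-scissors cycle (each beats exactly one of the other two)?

Win totals: Ines 4, Liang 1, Tomas 2, Zara 3, Farid 6, Elif 5, Chen 7, Nadia 0.
A player with w wins dominates both others in C(w,2) triples; summing gives 6 + 0 + 1 + 3 + 15 + 10 + 21 + 0 = 56 transitive triples.
Total triples C(8,3) = 56, so cyclic triples = 56 − 56 = 0.

0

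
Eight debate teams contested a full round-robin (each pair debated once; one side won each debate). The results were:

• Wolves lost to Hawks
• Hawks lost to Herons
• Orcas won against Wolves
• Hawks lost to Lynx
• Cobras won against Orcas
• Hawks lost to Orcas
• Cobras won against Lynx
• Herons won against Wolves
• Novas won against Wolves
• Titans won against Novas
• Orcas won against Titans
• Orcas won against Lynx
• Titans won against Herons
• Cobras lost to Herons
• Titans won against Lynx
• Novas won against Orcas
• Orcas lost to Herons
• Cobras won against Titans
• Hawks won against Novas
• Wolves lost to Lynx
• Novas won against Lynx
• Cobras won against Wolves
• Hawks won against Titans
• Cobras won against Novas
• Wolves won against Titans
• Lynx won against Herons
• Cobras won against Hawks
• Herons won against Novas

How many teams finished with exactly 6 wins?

1

Win totals: Cobras 6, Hawks 3, Herons 5, Lynx 3, Orcas 4, Wolves 1, Titans 3, Novas 3.
Exactly 6: Cobras — 1 team.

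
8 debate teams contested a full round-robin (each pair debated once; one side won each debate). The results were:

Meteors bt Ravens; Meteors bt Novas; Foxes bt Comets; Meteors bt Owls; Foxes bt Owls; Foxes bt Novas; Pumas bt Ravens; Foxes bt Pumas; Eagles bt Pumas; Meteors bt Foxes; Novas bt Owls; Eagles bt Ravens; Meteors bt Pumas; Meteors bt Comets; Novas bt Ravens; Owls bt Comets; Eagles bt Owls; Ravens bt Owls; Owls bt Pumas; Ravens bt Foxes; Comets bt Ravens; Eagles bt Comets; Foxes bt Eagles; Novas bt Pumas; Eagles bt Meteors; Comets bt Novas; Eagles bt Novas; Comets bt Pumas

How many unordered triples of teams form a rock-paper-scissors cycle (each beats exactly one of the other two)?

Win totals: Foxes 5, Eagles 6, Pumas 1, Ravens 2, Novas 3, Meteors 6, Owls 2, Comets 3.
A team with w wins dominates both others in C(w,2) triples; summing gives 10 + 15 + 0 + 1 + 3 + 15 + 1 + 3 = 48 transitive triples.
Total triples C(8,3) = 56, so cyclic triples = 56 − 48 = 8.

8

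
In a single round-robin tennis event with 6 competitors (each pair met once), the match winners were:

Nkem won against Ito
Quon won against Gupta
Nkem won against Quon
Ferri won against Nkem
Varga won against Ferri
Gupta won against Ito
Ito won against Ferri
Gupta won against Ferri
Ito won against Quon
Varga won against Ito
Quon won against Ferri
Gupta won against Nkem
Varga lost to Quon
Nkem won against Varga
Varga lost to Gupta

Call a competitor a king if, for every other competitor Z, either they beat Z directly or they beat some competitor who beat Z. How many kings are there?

Varga cannot reach Gupta in two steps.
Ito reaches everyone (king).
Quon reaches everyone (king).
Nkem reaches everyone (king).
Ferri cannot reach Gupta in two steps.
Gupta reaches everyone (king).
Kings: Ito, Quon, Nkem, Gupta — 4.

4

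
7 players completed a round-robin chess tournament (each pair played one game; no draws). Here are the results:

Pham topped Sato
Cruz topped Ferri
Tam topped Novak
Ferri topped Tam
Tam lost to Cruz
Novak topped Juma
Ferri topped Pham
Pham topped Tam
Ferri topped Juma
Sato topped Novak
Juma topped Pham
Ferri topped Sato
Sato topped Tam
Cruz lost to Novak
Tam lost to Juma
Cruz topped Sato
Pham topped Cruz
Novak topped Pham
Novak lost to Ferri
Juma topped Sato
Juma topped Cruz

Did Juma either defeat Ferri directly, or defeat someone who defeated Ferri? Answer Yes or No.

Juma did not beat Ferri directly.
Juma beat Sato, Cruz, Tam, Pham. Of those, Cruz beat Ferri.

Yes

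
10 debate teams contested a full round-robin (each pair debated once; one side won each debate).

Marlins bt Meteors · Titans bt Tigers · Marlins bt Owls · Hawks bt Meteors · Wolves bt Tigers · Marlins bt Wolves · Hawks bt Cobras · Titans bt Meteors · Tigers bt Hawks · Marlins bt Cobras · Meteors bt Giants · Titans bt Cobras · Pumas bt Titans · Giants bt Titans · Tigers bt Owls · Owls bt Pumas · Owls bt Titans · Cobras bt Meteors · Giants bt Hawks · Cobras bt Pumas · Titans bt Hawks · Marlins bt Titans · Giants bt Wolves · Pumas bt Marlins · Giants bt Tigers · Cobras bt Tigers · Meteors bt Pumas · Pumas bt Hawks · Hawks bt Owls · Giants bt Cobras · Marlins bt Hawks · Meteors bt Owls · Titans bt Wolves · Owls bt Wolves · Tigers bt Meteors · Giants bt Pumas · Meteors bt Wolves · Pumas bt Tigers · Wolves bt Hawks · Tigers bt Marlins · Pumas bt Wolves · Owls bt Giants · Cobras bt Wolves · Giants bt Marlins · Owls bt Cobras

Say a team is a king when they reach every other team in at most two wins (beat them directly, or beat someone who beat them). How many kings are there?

7

Meteors reaches everyone (king).
Titans reaches everyone (king).
Pumas cannot reach Giants in two steps.
Owls reaches everyone (king).
Marlins reaches everyone (king).
Cobras reaches everyone (king).
Hawks cannot reach Marlins in two steps.
Giants reaches everyone (king).
Tigers reaches everyone (king).
Wolves cannot reach Titans, Pumas, Giants in two steps.
Kings: Meteors, Titans, Owls, Marlins, Cobras, Giants, Tigers — 7.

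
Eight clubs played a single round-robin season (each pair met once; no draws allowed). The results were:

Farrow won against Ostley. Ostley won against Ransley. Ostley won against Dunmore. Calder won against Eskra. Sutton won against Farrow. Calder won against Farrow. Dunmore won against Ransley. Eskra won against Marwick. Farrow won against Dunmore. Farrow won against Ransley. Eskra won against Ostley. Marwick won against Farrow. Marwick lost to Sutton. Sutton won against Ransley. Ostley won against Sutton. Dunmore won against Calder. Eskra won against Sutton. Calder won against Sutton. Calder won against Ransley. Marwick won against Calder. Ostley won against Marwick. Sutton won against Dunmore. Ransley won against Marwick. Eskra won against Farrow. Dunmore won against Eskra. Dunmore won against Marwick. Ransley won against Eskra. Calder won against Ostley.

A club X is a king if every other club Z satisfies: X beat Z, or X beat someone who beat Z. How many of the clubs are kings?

Farrow reaches everyone (king).
Dunmore reaches everyone (king).
Ransley cannot reach Dunmore in two steps.
Eskra reaches everyone (king).
Marwick reaches everyone (king).
Calder reaches everyone (king).
Sutton reaches everyone (king).
Ostley reaches everyone (king).
Kings: Farrow, Dunmore, Eskra, Marwick, Calder, Sutton, Ostley — 7.

7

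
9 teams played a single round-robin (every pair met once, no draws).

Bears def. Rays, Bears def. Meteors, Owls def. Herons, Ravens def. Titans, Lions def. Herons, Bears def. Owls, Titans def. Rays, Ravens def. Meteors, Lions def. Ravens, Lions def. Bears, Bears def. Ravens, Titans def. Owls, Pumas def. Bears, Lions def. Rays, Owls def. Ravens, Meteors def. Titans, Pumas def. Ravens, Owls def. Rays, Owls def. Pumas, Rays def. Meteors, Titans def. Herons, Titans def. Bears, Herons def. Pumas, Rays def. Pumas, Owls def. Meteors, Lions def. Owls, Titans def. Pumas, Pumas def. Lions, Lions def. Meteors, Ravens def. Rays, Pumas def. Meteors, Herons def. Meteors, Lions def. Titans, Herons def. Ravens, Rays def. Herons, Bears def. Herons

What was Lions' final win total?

7

Lions' results: beat Rays, Titans, Meteors, Bears, Herons, Ravens, Owls; lost to Pumas.
That is 7 wins.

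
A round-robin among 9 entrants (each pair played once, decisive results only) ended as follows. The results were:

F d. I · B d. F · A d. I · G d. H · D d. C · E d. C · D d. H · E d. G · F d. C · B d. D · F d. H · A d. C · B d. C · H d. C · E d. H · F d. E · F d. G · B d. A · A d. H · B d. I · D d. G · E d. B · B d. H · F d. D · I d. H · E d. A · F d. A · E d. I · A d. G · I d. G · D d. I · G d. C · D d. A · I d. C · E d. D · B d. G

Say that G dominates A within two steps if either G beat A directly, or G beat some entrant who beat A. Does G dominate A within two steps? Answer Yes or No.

No

G did not beat A directly.
G beat C, H, but each of them lost to A. No two-step path.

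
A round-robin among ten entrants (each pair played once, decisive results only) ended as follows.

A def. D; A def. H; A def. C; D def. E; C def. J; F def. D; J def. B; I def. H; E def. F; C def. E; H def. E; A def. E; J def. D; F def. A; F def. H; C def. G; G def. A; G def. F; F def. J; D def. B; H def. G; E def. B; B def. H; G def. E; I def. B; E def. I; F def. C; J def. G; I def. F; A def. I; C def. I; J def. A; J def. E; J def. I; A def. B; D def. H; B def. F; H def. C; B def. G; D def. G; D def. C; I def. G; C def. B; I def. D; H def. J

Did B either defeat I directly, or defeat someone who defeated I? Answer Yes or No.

No

B did not beat I directly.
B beat F, G, H, but each of them lost to I. No two-step path.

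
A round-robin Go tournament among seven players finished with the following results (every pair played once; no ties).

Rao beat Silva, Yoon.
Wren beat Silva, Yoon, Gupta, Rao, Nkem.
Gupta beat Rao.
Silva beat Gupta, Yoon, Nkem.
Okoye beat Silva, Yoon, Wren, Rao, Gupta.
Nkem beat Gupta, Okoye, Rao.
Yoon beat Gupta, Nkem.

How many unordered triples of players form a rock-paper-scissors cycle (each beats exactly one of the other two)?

7

Win totals: Yoon 2, Wren 5, Okoye 5, Gupta 1, Silva 3, Rao 2, Nkem 3.
A player with w wins dominates both others in C(w,2) triples; summing gives 1 + 10 + 10 + 0 + 3 + 1 + 3 = 28 transitive triples.
Total triples C(7,3) = 35, so cyclic triples = 35 − 28 = 7.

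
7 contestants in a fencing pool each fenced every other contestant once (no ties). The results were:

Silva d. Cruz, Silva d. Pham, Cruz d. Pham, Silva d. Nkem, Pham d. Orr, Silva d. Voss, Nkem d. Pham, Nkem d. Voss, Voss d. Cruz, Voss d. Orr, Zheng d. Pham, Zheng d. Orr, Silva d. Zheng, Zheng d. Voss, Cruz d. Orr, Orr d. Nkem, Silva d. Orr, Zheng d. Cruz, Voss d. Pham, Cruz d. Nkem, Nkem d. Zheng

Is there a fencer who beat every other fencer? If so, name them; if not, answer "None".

Silva has 6 wins out of 6 opponents — a perfect record.

Silva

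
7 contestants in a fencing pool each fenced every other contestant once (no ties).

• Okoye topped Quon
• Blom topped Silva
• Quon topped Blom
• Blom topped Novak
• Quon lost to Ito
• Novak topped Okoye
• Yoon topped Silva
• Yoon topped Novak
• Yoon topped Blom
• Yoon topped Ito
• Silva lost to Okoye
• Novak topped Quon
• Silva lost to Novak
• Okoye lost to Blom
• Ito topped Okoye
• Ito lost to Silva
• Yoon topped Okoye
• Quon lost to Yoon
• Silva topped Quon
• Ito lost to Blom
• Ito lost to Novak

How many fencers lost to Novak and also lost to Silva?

2

Novak beat: Okoye, Quon, Ito, Silva.
Silva beat: Quon, Ito.
Both beat: Quon, Ito — 2.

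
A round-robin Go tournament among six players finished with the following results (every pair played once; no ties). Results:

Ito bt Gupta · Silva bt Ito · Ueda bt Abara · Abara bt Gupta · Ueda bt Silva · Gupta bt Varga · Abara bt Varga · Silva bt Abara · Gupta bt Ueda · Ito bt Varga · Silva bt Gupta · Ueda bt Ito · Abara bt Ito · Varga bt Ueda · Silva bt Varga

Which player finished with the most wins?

Silva

Win totals: Ito 2, Silva 4, Abara 3, Varga 1, Ueda 3, Gupta 2.
Silva leads with 4 wins (next highest: 3).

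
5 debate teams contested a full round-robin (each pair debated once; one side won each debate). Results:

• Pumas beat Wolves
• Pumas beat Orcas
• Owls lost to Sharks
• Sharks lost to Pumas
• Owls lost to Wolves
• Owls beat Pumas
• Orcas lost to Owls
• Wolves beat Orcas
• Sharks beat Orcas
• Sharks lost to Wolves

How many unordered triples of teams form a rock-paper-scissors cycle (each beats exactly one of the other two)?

2

Of the C(5,3) = 10 triples, the cyclic ones are: {Owls, Sharks, Pumas}; {Owls, Pumas, Wolves}.
That is 2.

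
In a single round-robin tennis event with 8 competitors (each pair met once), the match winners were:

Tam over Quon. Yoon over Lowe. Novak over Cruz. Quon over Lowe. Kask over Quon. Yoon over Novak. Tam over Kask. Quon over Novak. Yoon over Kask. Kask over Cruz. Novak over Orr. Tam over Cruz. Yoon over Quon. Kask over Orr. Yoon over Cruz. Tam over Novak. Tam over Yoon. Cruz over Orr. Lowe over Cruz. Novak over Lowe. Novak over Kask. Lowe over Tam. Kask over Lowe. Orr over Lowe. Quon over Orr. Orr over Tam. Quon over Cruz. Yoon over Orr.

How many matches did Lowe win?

2

Lowe's results: beat Tam, Cruz; lost to Orr, Kask, Yoon, Novak, Quon.
That is 2 wins.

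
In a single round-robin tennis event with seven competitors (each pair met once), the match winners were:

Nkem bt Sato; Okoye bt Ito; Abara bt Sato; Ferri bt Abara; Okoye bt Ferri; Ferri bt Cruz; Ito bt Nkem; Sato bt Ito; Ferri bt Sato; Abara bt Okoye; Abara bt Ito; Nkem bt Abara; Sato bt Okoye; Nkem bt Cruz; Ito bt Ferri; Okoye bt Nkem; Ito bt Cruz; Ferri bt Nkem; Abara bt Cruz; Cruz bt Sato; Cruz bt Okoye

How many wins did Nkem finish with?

3

Nkem's results: beat Abara, Cruz, Sato; lost to Ito, Okoye, Ferri.
That is 3 wins.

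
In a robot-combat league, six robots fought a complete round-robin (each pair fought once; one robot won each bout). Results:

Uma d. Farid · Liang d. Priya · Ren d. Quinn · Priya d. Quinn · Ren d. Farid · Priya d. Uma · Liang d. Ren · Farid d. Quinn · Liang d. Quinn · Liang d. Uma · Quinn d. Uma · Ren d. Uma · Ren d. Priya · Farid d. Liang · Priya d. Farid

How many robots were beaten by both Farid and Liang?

Farid beat: Liang, Quinn.
Liang beat: Uma, Priya, Ren, Quinn.
Both beat: Quinn — 1.

1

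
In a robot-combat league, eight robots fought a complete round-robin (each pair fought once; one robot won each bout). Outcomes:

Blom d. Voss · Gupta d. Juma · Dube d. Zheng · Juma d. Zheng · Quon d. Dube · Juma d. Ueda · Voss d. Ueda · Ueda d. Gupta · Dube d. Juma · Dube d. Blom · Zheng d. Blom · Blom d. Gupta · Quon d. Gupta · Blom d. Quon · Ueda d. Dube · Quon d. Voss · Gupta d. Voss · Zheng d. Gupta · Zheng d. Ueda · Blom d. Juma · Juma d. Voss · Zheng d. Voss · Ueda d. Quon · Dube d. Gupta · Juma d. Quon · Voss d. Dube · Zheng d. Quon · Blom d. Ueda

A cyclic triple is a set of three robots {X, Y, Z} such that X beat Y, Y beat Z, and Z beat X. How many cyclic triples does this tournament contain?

16

Win totals: Quon 3, Zheng 5, Blom 5, Ueda 3, Dube 4, Juma 4, Gupta 2, Voss 2.
A robot with w wins dominates both others in C(w,2) triples; summing gives 3 + 10 + 10 + 3 + 6 + 6 + 1 + 1 = 40 transitive triples.
Total triples C(8,3) = 56, so cyclic triples = 56 − 40 = 16.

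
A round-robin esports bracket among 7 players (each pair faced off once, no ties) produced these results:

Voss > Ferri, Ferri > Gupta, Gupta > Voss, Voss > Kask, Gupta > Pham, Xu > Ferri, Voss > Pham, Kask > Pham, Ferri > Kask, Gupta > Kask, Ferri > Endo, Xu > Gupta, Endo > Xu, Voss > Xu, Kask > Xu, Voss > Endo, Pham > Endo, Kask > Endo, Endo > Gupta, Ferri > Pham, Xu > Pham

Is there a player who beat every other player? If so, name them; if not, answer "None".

None

Highest win total is Voss with 5 (out of 6 possible).
Voss lost to Gupta, so no player went undefeated.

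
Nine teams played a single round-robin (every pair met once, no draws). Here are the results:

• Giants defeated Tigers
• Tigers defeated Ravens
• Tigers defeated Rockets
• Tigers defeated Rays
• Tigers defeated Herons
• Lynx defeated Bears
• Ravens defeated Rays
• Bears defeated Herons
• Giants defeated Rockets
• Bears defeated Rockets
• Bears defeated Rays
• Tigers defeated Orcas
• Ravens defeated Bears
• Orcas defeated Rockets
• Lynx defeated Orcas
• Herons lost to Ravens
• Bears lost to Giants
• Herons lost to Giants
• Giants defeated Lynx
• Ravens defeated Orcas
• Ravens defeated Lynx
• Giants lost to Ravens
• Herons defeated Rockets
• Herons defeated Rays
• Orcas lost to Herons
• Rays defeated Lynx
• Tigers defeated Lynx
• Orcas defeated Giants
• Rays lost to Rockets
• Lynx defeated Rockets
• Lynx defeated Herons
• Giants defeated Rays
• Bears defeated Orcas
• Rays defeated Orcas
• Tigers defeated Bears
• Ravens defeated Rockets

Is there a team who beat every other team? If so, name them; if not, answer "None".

Highest win total is Tigers with 7 (out of 8 possible).
Tigers lost to Giants, so no team went undefeated.

None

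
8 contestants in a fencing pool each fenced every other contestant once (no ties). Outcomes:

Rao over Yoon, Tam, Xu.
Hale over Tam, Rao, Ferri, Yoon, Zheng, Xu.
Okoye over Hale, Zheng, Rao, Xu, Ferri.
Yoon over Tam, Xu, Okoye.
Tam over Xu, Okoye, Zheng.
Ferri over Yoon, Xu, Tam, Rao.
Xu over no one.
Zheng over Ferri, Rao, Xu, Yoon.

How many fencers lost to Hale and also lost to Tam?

2

Hale beat: Xu, Yoon, Zheng, Rao, Tam, Ferri.
Tam beat: Xu, Zheng, Okoye.
Both beat: Xu, Zheng — 2.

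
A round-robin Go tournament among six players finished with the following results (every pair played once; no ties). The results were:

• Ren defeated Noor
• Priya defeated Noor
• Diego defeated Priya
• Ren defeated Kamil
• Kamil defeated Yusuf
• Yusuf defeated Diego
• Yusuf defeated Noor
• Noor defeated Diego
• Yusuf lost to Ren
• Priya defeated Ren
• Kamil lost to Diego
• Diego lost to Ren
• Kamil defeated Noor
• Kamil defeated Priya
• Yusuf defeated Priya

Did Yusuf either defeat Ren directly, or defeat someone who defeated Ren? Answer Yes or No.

Yusuf did not beat Ren directly.
Yusuf beat Priya, Noor, Diego. Of those, Priya beat Ren.

Yes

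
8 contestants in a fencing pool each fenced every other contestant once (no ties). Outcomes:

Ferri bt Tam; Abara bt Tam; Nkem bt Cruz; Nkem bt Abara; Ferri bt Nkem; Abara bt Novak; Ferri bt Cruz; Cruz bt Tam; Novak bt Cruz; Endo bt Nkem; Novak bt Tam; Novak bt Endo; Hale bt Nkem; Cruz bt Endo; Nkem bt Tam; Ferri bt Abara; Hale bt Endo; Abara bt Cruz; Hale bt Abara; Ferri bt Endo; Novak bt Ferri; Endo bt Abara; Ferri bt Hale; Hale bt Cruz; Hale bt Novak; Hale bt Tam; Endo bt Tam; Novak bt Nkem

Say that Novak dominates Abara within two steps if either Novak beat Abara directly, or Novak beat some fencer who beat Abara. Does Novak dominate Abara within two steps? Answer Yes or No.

Novak did not beat Abara directly.
Novak beat Nkem, Ferri, Endo, Cruz, Tam. Of those, Nkem beat Abara.

Yes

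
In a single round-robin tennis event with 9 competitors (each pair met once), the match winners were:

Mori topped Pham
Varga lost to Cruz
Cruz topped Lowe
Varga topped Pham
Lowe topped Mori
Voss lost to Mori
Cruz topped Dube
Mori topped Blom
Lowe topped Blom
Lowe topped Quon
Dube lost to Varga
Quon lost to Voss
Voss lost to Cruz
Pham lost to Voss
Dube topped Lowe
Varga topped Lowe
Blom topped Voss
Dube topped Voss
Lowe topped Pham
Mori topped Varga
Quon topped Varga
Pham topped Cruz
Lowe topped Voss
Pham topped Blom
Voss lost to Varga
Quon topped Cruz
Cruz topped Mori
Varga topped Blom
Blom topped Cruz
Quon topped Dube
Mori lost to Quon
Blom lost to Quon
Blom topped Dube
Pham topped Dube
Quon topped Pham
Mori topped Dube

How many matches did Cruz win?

Cruz's results: beat Mori, Voss, Varga, Dube, Lowe; lost to Quon, Blom, Pham.
That is 5 wins.

5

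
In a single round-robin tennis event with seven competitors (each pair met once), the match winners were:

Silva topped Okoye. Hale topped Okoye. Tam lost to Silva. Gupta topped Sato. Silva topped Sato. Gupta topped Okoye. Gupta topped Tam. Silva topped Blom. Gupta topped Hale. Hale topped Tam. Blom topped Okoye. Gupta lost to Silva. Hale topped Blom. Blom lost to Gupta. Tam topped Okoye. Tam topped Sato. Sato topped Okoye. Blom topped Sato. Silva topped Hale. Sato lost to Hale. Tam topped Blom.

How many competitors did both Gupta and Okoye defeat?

Gupta beat: Okoye, Sato, Blom, Hale, Tam.
Okoye beat: no one.
No one was beaten by both.

0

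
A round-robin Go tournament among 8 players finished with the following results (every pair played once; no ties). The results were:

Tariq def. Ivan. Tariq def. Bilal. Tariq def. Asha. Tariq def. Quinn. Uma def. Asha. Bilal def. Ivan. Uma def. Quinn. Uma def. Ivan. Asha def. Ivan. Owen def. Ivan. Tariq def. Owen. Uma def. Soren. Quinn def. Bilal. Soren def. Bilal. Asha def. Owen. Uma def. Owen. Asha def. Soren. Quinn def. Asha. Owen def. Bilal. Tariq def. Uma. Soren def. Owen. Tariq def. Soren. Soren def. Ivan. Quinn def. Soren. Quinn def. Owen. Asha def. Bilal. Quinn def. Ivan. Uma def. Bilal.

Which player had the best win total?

Tariq

Win totals: Quinn 5, Bilal 1, Owen 2, Soren 3, Tariq 7, Uma 6, Asha 4, Ivan 0.
Tariq leads with 7 wins (next highest: 6).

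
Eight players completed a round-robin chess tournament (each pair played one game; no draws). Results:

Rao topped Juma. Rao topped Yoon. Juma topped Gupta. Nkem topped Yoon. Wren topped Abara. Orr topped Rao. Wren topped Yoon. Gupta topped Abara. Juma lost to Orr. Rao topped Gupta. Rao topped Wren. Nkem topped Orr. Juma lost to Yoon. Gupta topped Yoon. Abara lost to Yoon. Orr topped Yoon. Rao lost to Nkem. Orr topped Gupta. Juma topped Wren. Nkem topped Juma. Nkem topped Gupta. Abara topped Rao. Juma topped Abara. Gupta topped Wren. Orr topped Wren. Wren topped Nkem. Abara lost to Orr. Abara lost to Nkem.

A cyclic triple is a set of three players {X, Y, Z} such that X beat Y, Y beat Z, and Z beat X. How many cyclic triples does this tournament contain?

10

Win totals: Juma 3, Wren 3, Yoon 2, Rao 4, Abara 1, Nkem 6, Gupta 3, Orr 6.
A player with w wins dominates both others in C(w,2) triples; summing gives 3 + 3 + 1 + 6 + 0 + 15 + 3 + 15 = 46 transitive triples.
Total triples C(8,3) = 56, so cyclic triples = 56 − 46 = 10.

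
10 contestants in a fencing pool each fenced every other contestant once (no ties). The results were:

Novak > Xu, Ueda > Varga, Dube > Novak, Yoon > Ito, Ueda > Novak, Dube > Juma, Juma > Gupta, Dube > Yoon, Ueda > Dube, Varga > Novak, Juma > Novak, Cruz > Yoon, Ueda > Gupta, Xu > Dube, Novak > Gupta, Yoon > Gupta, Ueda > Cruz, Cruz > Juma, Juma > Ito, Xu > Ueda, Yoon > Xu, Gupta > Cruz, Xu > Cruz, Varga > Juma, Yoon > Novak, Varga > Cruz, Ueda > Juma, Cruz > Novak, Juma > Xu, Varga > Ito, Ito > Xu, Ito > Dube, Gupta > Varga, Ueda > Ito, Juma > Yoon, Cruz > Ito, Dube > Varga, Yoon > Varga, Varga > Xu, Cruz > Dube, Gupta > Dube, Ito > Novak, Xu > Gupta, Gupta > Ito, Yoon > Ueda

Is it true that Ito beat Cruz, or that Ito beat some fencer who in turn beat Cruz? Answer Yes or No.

Yes

Ito did not beat Cruz directly.
Ito beat Dube, Novak, Xu. Of those, Xu beat Cruz.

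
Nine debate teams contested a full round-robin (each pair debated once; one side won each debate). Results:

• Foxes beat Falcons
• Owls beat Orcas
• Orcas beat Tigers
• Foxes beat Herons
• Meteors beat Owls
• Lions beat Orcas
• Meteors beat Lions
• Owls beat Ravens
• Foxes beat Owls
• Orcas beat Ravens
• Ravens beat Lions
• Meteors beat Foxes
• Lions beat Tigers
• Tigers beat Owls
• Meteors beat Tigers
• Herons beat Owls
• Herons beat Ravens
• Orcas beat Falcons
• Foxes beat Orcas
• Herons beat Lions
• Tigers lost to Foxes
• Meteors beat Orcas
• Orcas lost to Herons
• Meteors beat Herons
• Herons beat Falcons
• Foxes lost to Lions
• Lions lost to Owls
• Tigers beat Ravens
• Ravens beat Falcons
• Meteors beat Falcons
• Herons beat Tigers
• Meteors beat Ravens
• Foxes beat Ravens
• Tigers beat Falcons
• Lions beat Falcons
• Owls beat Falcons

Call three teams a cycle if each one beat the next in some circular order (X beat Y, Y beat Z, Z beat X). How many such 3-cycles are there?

7

Win totals: Falcons 0, Orcas 3, Meteors 8, Lions 4, Owls 4, Tigers 3, Foxes 6, Ravens 2, Herons 6.
A team with w wins dominates both others in C(w,2) triples; summing gives 0 + 3 + 28 + 6 + 6 + 3 + 15 + 1 + 15 = 77 transitive triples.
Total triples C(9,3) = 84, so cyclic triples = 84 − 77 = 7.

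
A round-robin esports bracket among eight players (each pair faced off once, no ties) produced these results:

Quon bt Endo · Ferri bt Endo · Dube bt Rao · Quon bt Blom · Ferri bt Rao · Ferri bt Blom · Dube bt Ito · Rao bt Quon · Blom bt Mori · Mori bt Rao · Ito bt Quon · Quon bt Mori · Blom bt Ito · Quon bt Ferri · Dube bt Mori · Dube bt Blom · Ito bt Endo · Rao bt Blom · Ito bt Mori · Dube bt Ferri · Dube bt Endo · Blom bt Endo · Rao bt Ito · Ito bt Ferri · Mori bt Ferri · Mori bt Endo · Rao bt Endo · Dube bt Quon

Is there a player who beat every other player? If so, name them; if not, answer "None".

Dube

Dube has 7 wins out of 7 opponents — a perfect record.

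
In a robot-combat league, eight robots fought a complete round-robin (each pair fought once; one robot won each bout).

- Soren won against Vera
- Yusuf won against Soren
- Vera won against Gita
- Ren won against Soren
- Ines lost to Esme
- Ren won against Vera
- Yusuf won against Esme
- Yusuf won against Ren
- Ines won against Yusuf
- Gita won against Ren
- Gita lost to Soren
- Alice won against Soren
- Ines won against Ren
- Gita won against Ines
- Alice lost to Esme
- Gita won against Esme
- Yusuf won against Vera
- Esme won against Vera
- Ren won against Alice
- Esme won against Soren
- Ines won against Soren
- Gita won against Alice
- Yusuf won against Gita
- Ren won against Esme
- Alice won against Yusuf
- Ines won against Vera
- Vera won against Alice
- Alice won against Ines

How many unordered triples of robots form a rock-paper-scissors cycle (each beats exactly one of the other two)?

Win totals: Esme 4, Ines 4, Gita 4, Soren 2, Yusuf 5, Vera 2, Alice 3, Ren 4.
A robot with w wins dominates both others in C(w,2) triples; summing gives 6 + 6 + 6 + 1 + 10 + 1 + 3 + 6 = 39 transitive triples.
Total triples C(8,3) = 56, so cyclic triples = 56 − 39 = 17.

17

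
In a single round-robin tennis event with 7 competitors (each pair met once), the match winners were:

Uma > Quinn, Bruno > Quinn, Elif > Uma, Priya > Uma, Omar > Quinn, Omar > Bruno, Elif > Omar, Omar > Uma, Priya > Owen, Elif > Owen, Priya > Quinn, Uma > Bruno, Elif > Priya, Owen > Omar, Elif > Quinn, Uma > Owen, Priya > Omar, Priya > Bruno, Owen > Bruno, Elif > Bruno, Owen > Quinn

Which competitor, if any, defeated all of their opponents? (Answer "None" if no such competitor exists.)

Elif

Elif has 6 wins out of 6 opponents — a perfect record.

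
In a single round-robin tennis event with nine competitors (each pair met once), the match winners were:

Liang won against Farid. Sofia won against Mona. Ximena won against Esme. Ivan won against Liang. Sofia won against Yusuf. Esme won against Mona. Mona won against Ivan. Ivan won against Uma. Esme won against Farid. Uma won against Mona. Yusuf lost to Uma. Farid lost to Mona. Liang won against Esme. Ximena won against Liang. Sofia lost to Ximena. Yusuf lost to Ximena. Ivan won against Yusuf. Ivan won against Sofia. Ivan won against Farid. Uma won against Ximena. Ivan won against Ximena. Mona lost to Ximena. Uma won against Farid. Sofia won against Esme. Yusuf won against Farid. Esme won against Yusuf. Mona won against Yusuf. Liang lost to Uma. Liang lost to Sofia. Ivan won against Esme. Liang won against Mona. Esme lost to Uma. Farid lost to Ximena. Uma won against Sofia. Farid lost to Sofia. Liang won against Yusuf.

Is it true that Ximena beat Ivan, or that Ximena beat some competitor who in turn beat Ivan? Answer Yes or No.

Yes

Ximena did not beat Ivan directly.
Ximena beat Farid, Sofia, Yusuf, Mona, Liang, Esme. Of those, Mona beat Ivan.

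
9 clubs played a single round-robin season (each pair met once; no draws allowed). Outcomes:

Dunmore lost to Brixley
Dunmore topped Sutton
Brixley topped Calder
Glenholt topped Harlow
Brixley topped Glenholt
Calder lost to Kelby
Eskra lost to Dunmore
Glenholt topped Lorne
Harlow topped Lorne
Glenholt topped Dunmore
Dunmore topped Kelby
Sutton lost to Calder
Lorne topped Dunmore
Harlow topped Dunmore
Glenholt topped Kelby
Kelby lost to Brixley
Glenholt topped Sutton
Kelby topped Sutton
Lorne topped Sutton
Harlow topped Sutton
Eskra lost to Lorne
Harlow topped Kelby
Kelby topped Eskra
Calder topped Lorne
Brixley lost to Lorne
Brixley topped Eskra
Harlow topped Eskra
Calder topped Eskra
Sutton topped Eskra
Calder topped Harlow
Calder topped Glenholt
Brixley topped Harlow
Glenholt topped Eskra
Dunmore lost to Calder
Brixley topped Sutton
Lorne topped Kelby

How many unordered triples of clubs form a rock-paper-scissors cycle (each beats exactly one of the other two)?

Win totals: Lorne 5, Dunmore 3, Brixley 7, Kelby 3, Eskra 0, Calder 6, Harlow 5, Glenholt 6, Sutton 1.
A club with w wins dominates both others in C(w,2) triples; summing gives 10 + 3 + 21 + 3 + 0 + 15 + 10 + 15 + 0 = 77 transitive triples.
Total triples C(9,3) = 84, so cyclic triples = 84 − 77 = 7.

7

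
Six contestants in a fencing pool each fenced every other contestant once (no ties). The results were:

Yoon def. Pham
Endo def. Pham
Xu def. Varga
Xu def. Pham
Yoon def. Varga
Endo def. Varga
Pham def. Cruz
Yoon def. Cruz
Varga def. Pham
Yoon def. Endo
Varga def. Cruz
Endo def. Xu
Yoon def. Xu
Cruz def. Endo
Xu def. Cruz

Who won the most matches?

Win totals: Cruz 1, Endo 3, Pham 1, Varga 2, Xu 3, Yoon 5.
Yoon leads with 5 wins (next highest: 3).

Yoon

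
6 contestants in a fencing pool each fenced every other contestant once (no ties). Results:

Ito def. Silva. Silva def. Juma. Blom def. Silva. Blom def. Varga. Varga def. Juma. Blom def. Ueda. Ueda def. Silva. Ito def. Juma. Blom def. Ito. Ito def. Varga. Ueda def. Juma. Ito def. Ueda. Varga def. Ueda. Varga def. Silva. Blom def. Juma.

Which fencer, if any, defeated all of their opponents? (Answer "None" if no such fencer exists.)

Blom has 5 wins out of 5 opponents — a perfect record.

Blom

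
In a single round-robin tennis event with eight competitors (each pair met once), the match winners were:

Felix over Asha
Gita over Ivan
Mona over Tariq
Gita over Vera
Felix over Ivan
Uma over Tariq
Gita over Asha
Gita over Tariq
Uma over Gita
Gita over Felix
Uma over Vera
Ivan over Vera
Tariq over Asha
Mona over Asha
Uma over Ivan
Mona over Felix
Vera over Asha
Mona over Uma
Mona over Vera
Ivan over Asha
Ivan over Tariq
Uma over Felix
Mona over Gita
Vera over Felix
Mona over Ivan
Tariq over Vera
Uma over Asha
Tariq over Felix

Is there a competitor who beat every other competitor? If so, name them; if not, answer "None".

Mona has 7 wins out of 7 opponents — a perfect record.

Mona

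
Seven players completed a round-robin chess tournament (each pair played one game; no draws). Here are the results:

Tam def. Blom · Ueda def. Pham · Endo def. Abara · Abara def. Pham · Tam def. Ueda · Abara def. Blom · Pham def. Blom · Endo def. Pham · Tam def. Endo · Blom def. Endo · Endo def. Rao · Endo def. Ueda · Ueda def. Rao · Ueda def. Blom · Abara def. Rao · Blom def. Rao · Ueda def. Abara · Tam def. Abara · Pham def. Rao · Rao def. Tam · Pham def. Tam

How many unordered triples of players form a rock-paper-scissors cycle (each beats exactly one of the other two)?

10

Win totals: Ueda 4, Pham 3, Blom 2, Endo 4, Abara 3, Tam 4, Rao 1.
A player with w wins dominates both others in C(w,2) triples; summing gives 6 + 3 + 1 + 6 + 3 + 6 + 0 = 25 transitive triples.
Total triples C(7,3) = 35, so cyclic triples = 35 − 25 = 10.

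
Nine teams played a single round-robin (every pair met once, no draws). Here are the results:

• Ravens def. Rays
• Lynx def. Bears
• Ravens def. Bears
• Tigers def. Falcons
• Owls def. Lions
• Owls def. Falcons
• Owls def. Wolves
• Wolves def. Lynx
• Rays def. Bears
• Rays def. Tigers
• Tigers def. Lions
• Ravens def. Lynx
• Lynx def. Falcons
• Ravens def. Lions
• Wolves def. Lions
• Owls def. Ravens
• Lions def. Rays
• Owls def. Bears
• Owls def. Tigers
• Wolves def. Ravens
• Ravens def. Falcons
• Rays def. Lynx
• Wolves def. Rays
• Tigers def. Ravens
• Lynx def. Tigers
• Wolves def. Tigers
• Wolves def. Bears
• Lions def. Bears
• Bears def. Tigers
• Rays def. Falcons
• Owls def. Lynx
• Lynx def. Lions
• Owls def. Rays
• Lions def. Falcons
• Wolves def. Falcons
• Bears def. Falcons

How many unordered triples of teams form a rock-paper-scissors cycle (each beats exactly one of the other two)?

Win totals: Bears 2, Ravens 5, Tigers 3, Falcons 0, Lynx 4, Rays 4, Lions 3, Owls 8, Wolves 7.
A team with w wins dominates both others in C(w,2) triples; summing gives 1 + 10 + 3 + 0 + 6 + 6 + 3 + 28 + 21 = 78 transitive triples.
Total triples C(9,3) = 84, so cyclic triples = 84 − 78 = 6.

6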